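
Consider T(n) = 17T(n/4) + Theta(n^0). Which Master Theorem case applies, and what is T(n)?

Master Theorem for T(n) = 17T(n/4) + O(n^0):

a = 17, b = 4, c = 0
log_b(a) = log_4(17) = 2.0437

Case 1: c = 0 < log_4(17) = 2.0437
T(n) = O(n^(log_4 17))

For T(n) = 17T(n/4) + O(n^0): log_4(17) = 2.0437. This is Case 1 of the Master Theorem (c < log_b(a), work dominated by leaves), giving O(n^(log_4 17)).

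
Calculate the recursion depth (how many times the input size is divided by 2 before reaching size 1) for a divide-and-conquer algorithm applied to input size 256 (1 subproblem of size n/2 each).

For divide and conquer with division factor 2:

Problem sizes at each level:
Level 0: 256
Level 1: 128
Level 2: 64
Level 3: 32
Level 4: 16
Level 5: 8
Level 6: 4
Level 7: 2
Level 8: 1

The root is level 0 and the size-1 base case is level 8 (the tree spans levels 0 through 8, i.e. 9 levels counting the root), so the depth is the number of divisions: log_2(256) = 8

The recursion tree depth is log_2(256) = 8. At each level, the problem size is divided by 2, so it takes 8 divisions to reduce to a base case of size 1. The algorithm makes 1 recursive call at each level.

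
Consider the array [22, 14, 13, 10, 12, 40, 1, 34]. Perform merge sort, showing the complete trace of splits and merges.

Merge sort trace:

Split: [22, 14, 13, 10, 12, 40, 1, 34] -> [22, 14, 13, 10] and [12, 40, 1, 34]
  Split: [22, 14, 13, 10] -> [22, 14] and [13, 10]
    Split: [22, 14] -> [22] and [14]
    Merge: [22] + [14] -> [14, 22]
    Split: [13, 10] -> [13] and [10]
    Merge: [13] + [10] -> [10, 13]
  Merge: [14, 22] + [10, 13] -> [10, 13, 14, 22]
  Split: [12, 40, 1, 34] -> [12, 40] and [1, 34]
    Split: [12, 40] -> [12] and [40]
    Merge: [12] + [40] -> [12, 40]
    Split: [1, 34] -> [1] and [34]
    Merge: [1] + [34] -> [1, 34]
  Merge: [12, 40] + [1, 34] -> [1, 12, 34, 40]
Merge: [10, 13, 14, 22] + [1, 12, 34, 40] -> [1, 10, 12, 13, 14, 22, 34, 40]

Final sorted array: [1, 10, 12, 13, 14, 22, 34, 40]

The merge sort proceeds by recursively splitting the array and merging sorted halves.
After all merges, the sorted array is [1, 10, 12, 13, 14, 22, 34, 40].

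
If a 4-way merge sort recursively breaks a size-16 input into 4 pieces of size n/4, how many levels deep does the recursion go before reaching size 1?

For divide and conquer with division factor 4:

Problem sizes at each level:
Level 0: 16
Level 1: 4
Level 2: 1

The root is level 0 and the size-1 base case is level 2 (the tree spans levels 0 through 2, i.e. 3 levels counting the root), so the depth is the number of divisions: log_4(16) = 2

The recursion tree depth is log_4(16) = 2. At each level, the problem size is divided by 4, so it takes 2 divisions to reduce to a base case of size 1. The algorithm makes 4 recursive calls at each level.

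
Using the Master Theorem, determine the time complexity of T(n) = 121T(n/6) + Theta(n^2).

Master Theorem for T(n) = 121T(n/6) + O(n^2):

a = 121, b = 6, c = 2
log_b(a) = log_6(121) = 2.6766

Case 1: c = 2 < log_6(121) = 2.6766
T(n) = O(n^(log_6 121))

For T(n) = 121T(n/6) + O(n^2): log_6(121) = 2.6766. This is Case 1 of the Master Theorem (c < log_b(a), work dominated by leaves), giving O(n^(log_6 121)).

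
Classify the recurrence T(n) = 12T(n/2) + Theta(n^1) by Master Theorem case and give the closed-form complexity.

Master Theorem for T(n) = 12T(n/2) + O(n^1):

a = 12, b = 2, c = 1
log_b(a) = log_2(12) = 3.5850

Case 1: c = 1 < log_2(12) = 3.5850
T(n) = O(n^(log_2 12))

For T(n) = 12T(n/2) + O(n^1): log_2(12) = 3.5850. This is Case 1 of the Master Theorem (c < log_b(a), work dominated by leaves), giving O(n^(log_2 12)).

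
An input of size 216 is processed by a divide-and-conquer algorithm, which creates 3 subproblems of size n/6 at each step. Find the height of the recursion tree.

For divide and conquer with division factor 6:

Problem sizes at each level:
Level 0: 216
Level 1: 36
Level 2: 6
Level 3: 1

The root is level 0 and the size-1 base case is level 3 (the tree spans levels 0 through 3, i.e. 4 levels counting the root), so the depth is the number of divisions: log_6(216) = 3

The recursion tree depth is log_6(216) = 3. At each level, the problem size is divided by 6, so it takes 3 divisions to reduce to a base case of size 1. The algorithm makes 3 recursive calls at each level.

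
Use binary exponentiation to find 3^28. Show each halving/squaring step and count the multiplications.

Computing 3^28 by squaring (build up from 3^1; each line after the first costs one multiplication):

3^1 = 3
3^2 = (3^1)^2 = 3^2 = 9
3^3 = 3 * 3^2 = 3 * 9 = 27
3^6 = (3^3)^2 = 27^2 = 729
3^7 = 3 * 3^6 = 3 * 729 = 2187
3^14 = (3^7)^2 = 2187^2 = 4782969
3^28 = (3^14)^2 = 4782969^2 = 22876792454961

Result: 22876792454961
Multiplications needed: 6 (6 lines after 3^1)

3^28 = 22876792454961. Using exponentiation by squaring, this requires 6 multiplications. The key idea: if the exponent is even, square the half-power; if odd, multiply by the base once.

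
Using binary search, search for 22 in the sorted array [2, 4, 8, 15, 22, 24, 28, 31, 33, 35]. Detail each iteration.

Binary search for 22 in [2, 4, 8, 15, 22, 24, 28, 31, 33, 35]:

lo=0, hi=9, mid=4, arr[mid]=22 -> Found target at index 4!

Binary search finds 22 at index 4 after 1 comparisons. The search repeatedly halves the search space by comparing with the middle element.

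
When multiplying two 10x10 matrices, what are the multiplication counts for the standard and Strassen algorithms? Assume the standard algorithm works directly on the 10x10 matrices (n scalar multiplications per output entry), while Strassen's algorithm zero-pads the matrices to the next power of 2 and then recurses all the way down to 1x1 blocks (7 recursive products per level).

Matrix multiplication for 10x10 matrices:

Strassen's algorithm requires power-of-2 dimensions. Pad 10x10 to 16x16 (next power of 2).

Standard algorithm: 10^3 = 1000 multiplications
Strassen's algorithm: 7^(log2(16)) = 7^4 = 2401 multiplications
Difference: 1000 - 2401 = -1401 (Strassen uses MORE here due to padding overhead — for small or just-over-power-of-2 n, padding can outweigh the per-level savings)

Standard: 1000 multiplications (10^3). Strassen: 2401 multiplications (7^4, after padding to 16x16). Strassen reduces 8 recursive multiplications to 7 at each level.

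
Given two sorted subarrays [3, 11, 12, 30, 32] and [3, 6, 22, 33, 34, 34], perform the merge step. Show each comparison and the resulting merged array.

Merging process:

Compare 3 vs 3: take 3 from left. Merged: [3]
Compare 11 vs 3: take 3 from right. Merged: [3, 3]
Compare 11 vs 6: take 6 from right. Merged: [3, 3, 6]
Compare 11 vs 22: take 11 from left. Merged: [3, 3, 6, 11]
Compare 12 vs 22: take 12 from left. Merged: [3, 3, 6, 11, 12]
Compare 30 vs 22: take 22 from right. Merged: [3, 3, 6, 11, 12, 22]
Compare 30 vs 33: take 30 from left. Merged: [3, 3, 6, 11, 12, 22, 30]
Compare 32 vs 33: take 32 from left. Merged: [3, 3, 6, 11, 12, 22, 30, 32]
Append remaining from right: [33, 34, 34]. Merged: [3, 3, 6, 11, 12, 22, 30, 32, 33, 34, 34]

Final merged array: [3, 3, 6, 11, 12, 22, 30, 32, 33, 34, 34]
Total comparisons: 8

The merged array is [3, 3, 6, 11, 12, 22, 30, 32, 33, 34, 34], requiring 8 comparisons. The merge step runs in O(n) time where n is the total number of elements.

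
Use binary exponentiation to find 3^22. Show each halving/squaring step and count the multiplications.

Computing 3^22 by squaring (build up from 3^1; each line after the first costs one multiplication):

3^1 = 3
3^2 = (3^1)^2 = 3^2 = 9
3^4 = (3^2)^2 = 9^2 = 81
3^5 = 3 * 3^4 = 3 * 81 = 243
3^10 = (3^5)^2 = 243^2 = 59049
3^11 = 3 * 3^10 = 3 * 59049 = 177147
3^22 = (3^11)^2 = 177147^2 = 31381059609

Result: 31381059609
Multiplications needed: 6 (6 lines after 3^1)

3^22 = 31381059609. Using exponentiation by squaring, this requires 6 multiplications. The key idea: if the exponent is even, square the half-power; if odd, multiply by the base once.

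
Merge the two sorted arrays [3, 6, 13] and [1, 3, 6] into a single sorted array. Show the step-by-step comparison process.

Merging process:

Compare 3 vs 1: take 1 from right. Merged: [1]
Compare 3 vs 3: take 3 from left. Merged: [1, 3]
Compare 6 vs 3: take 3 from right. Merged: [1, 3, 3]
Compare 6 vs 6: take 6 from left. Merged: [1, 3, 3, 6]
Compare 13 vs 6: take 6 from right. Merged: [1, 3, 3, 6, 6]
Append remaining from left: [13]. Merged: [1, 3, 3, 6, 6, 13]

Final merged array: [1, 3, 3, 6, 6, 13]
Total comparisons: 5

The merged array is [1, 3, 3, 6, 6, 13], requiring 5 comparisons. The merge step runs in O(n) time where n is the total number of elements.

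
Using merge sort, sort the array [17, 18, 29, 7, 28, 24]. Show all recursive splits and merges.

Merge sort trace:

Split: [17, 18, 29, 7, 28, 24] -> [17, 18, 29] and [7, 28, 24]
  Split: [17, 18, 29] -> [17] and [18, 29]
    Split: [18, 29] -> [18] and [29]
    Merge: [18] + [29] -> [18, 29]
  Merge: [17] + [18, 29] -> [17, 18, 29]
  Split: [7, 28, 24] -> [7] and [28, 24]
    Split: [28, 24] -> [28] and [24]
    Merge: [28] + [24] -> [24, 28]
  Merge: [7] + [24, 28] -> [7, 24, 28]
Merge: [17, 18, 29] + [7, 24, 28] -> [7, 17, 18, 24, 28, 29]

Final sorted array: [7, 17, 18, 24, 28, 29]

The merge sort proceeds by recursively splitting the array and merging sorted halves.
After all merges, the sorted array is [7, 17, 18, 24, 28, 29].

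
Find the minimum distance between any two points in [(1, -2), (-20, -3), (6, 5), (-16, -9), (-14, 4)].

Computing all pairwise distances among 5 points:

d((1, -2), (-20, -3)) = 21.0238
d((1, -2), (6, 5)) = 8.6023
d((1, -2), (-16, -9)) = 18.3848
d((1, -2), (-14, 4)) = 16.1555
d((-20, -3), (6, 5)) = 27.2029
d((-20, -3), (-16, -9)) = 7.2111 <-- minimum
d((-20, -3), (-14, 4)) = 9.2195
d((6, 5), (-16, -9)) = 26.0768
d((6, 5), (-14, 4)) = 20.025
d((-16, -9), (-14, 4)) = 13.1529

Closest pair: (-20, -3) and (-16, -9) with distance 7.2111

The closest pair is (-20, -3) and (-16, -9) with Euclidean distance 7.2111. For 5 points, brute-force pairwise comparison is shown above. For large n, the divide-and-conquer algorithm (sort by x, recurse on halves, check the dividing strip) achieves O(n log n).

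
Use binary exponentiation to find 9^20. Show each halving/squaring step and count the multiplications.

Computing 9^20 by squaring (build up from 9^1; each line after the first costs one multiplication):

9^1 = 9
9^2 = (9^1)^2 = 9^2 = 81
9^4 = (9^2)^2 = 81^2 = 6561
9^5 = 9 * 9^4 = 9 * 6561 = 59049
9^10 = (9^5)^2 = 59049^2 = 3486784401
9^20 = (9^10)^2 = 3486784401^2 = 12157665459056928801

Result: 12157665459056928801
Multiplications needed: 5 (5 lines after 9^1)

9^20 = 12157665459056928801. Using exponentiation by squaring, this requires 5 multiplications. The key idea: if the exponent is even, square the half-power; if odd, multiply by the base once.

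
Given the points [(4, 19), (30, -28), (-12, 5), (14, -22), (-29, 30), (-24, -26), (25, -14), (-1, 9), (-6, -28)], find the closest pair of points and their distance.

Computing all pairwise distances among 9 points:

d((4, 19), (30, -28)) = 53.7122
d((4, 19), (-12, 5)) = 21.2603
d((4, 19), (14, -22)) = 42.2019
d((4, 19), (-29, 30)) = 34.7851
d((4, 19), (-24, -26)) = 53.0
d((4, 19), (25, -14)) = 39.1152
d((4, 19), (-1, 9)) = 11.1803 <-- minimum
d((4, 19), (-6, -28)) = 48.0521
d((30, -28), (-12, 5)) = 53.4135
d((30, -28), (14, -22)) = 17.088
d((30, -28), (-29, 30)) = 82.7345
d((30, -28), (-24, -26)) = 54.037
d((30, -28), (25, -14)) = 14.8661
d((30, -28), (-1, 9)) = 48.2701
d((30, -28), (-6, -28)) = 36.0
d((-12, 5), (14, -22)) = 37.4833
d((-12, 5), (-29, 30)) = 30.2324
d((-12, 5), (-24, -26)) = 33.2415
d((-12, 5), (25, -14)) = 41.5933
d((-12, 5), (-1, 9)) = 11.7047
d((-12, 5), (-6, -28)) = 33.541
d((14, -22), (-29, 30)) = 67.4759
d((14, -22), (-24, -26)) = 38.2099
d((14, -22), (25, -14)) = 13.6015
d((14, -22), (-1, 9)) = 34.4384
d((14, -22), (-6, -28)) = 20.8806
d((-29, 30), (-24, -26)) = 56.2228
d((-29, 30), (25, -14)) = 69.6563
d((-29, 30), (-1, 9)) = 35.0
d((-29, 30), (-6, -28)) = 62.3939
d((-24, -26), (25, -14)) = 50.448
d((-24, -26), (-1, 9)) = 41.8808
d((-24, -26), (-6, -28)) = 18.1108
d((25, -14), (-1, 9)) = 34.7131
d((25, -14), (-6, -28)) = 34.0147
d((-1, 9), (-6, -28)) = 37.3363

Closest pair: (4, 19) and (-1, 9) with distance 11.1803

The closest pair is (4, 19) and (-1, 9) with Euclidean distance 11.1803. For 9 points, brute-force pairwise comparison is shown above. For large n, the divide-and-conquer algorithm (sort by x, recurse on halves, check the dividing strip) achieves O(n log n).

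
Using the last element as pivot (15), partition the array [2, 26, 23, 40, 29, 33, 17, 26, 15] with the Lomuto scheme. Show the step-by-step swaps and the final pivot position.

Lomuto partition with pivot = 15:

Initial array: [2, 26, 23, 40, 29, 33, 17, 26, 15]

arr[0]=2 <= 15: swap with position 0, array becomes [2, 26, 23, 40, 29, 33, 17, 26, 15]
arr[1]=26 > 15: no swap
arr[2]=23 > 15: no swap
arr[3]=40 > 15: no swap
arr[4]=29 > 15: no swap
arr[5]=33 > 15: no swap
arr[6]=17 > 15: no swap
arr[7]=26 > 15: no swap

Place pivot at position 1: [2, 15, 23, 40, 29, 33, 17, 26, 26]
Pivot position: 1

After partitioning with pivot 15, the array becomes [2, 15, 23, 40, 29, 33, 17, 26, 26]. The pivot is placed at index 1. All elements to the left of the pivot are <= 15, and all elements to the right are > 15.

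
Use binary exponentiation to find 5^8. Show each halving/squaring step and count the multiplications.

Computing 5^8 by squaring (build up from 5^1; each line after the first costs one multiplication):

5^1 = 5
5^2 = (5^1)^2 = 5^2 = 25
5^4 = (5^2)^2 = 25^2 = 625
5^8 = (5^4)^2 = 625^2 = 390625

Result: 390625
Multiplications needed: 3 (3 lines after 5^1)

5^8 = 390625. Using exponentiation by squaring, this requires 3 multiplications. The key idea: if the exponent is even, square the half-power; if odd, multiply by the base once.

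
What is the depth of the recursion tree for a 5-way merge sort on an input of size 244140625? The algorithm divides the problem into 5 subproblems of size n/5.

For divide and conquer with division factor 5:

Problem sizes at each level:
Level 0: 244140625
Level 1: 48828125
Level 2: 9765625
Level 3: 1953125
Level 4: 390625
Level 5: 78125
Level 6: 15625
Level 7: 3125
Level 8: 625
Level 9: 125
Level 10: 25
Level 11: 5
Level 12: 1

The root is level 0 and the size-1 base case is level 12 (the tree spans levels 0 through 12, i.e. 13 levels counting the root), so the depth is the number of divisions: log_5(244140625) = 12

The recursion tree depth is log_5(244140625) = 12. At each level, the problem size is divided by 5, so it takes 12 divisions to reduce to a base case of size 1. The algorithm makes 5 recursive calls at each level.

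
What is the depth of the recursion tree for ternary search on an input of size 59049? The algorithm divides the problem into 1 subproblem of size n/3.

For divide and conquer with division factor 3:

Problem sizes at each level:
Level 0: 59049
Level 1: 19683
Level 2: 6561
Level 3: 2187
Level 4: 729
Level 5: 243
Level 6: 81
Level 7: 27
Level 8: 9
Level 9: 3
Level 10: 1

The root is level 0 and the size-1 base case is level 10 (the tree spans levels 0 through 10, i.e. 11 levels counting the root), so the depth is the number of divisions: log_3(59049) = 10

The recursion tree depth is log_3(59049) = 10. At each level, the problem size is divided by 3, so it takes 10 divisions to reduce to a base case of size 1. The algorithm makes 1 recursive call at each level.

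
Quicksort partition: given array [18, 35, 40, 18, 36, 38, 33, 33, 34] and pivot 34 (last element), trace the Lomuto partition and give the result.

Lomuto partition with pivot = 34:

Initial array: [18, 35, 40, 18, 36, 38, 33, 33, 34]

arr[0]=18 <= 34: swap with position 0, array becomes [18, 35, 40, 18, 36, 38, 33, 33, 34]
arr[1]=35 > 34: no swap
arr[2]=40 > 34: no swap
arr[3]=18 <= 34: swap with position 1, array becomes [18, 18, 40, 35, 36, 38, 33, 33, 34]
arr[4]=36 > 34: no swap
arr[5]=38 > 34: no swap
arr[6]=33 <= 34: swap with position 2, array becomes [18, 18, 33, 35, 36, 38, 40, 33, 34]
arr[7]=33 <= 34: swap with position 3, array becomes [18, 18, 33, 33, 36, 38, 40, 35, 34]

Place pivot at position 4: [18, 18, 33, 33, 34, 38, 40, 35, 36]
Pivot position: 4

After partitioning with pivot 34, the array becomes [18, 18, 33, 33, 34, 38, 40, 35, 36]. The pivot is placed at index 4. All elements to the left of the pivot are <= 34, and all elements to the right are > 34.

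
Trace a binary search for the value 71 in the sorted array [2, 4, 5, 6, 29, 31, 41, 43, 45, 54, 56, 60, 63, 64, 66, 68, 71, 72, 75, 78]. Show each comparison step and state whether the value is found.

Binary search for 71 in [2, 4, 5, 6, 29, 31, 41, 43, 45, 54, 56, 60, 63, 64, 66, 68, 71, 72, 75, 78]:

lo=0, hi=19, mid=9, arr[mid]=54 -> 54 < 71, search right half
lo=10, hi=19, mid=14, arr[mid]=66 -> 66 < 71, search right half
lo=15, hi=19, mid=17, arr[mid]=72 -> 72 > 71, search left half
lo=15, hi=16, mid=15, arr[mid]=68 -> 68 < 71, search right half
lo=16, hi=16, mid=16, arr[mid]=71 -> Found target at index 16!

Binary search finds 71 at index 16 after 5 comparisons. The search repeatedly halves the search space by comparing with the middle element.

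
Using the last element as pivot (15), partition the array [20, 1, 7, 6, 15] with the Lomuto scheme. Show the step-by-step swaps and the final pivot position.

Lomuto partition with pivot = 15:

Initial array: [20, 1, 7, 6, 15]

arr[0]=20 > 15: no swap
arr[1]=1 <= 15: swap with position 0, array becomes [1, 20, 7, 6, 15]
arr[2]=7 <= 15: swap with position 1, array becomes [1, 7, 20, 6, 15]
arr[3]=6 <= 15: swap with position 2, array becomes [1, 7, 6, 20, 15]

Place pivot at position 3: [1, 7, 6, 15, 20]
Pivot position: 3

After partitioning with pivot 15, the array becomes [1, 7, 6, 15, 20]. The pivot is placed at index 3. All elements to the left of the pivot are <= 15, and all elements to the right are > 15.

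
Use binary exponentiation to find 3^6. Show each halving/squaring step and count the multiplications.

Computing 3^6 by squaring (build up from 3^1; each line after the first costs one multiplication):

3^1 = 3
3^2 = (3^1)^2 = 3^2 = 9
3^3 = 3 * 3^2 = 3 * 9 = 27
3^6 = (3^3)^2 = 27^2 = 729

Result: 729
Multiplications needed: 3 (3 lines after 3^1)

3^6 = 729. Using exponentiation by squaring, this requires 3 multiplications. The key idea: if the exponent is even, square the half-power; if odd, multiply by the base once.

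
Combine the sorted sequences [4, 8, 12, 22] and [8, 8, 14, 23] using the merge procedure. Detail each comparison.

Merging process:

Compare 4 vs 8: take 4 from left. Merged: [4]
Compare 8 vs 8: take 8 from left. Merged: [4, 8]
Compare 12 vs 8: take 8 from right. Merged: [4, 8, 8]
Compare 12 vs 8: take 8 from right. Merged: [4, 8, 8, 8]
Compare 12 vs 14: take 12 from left. Merged: [4, 8, 8, 8, 12]
Compare 22 vs 14: take 14 from right. Merged: [4, 8, 8, 8, 12, 14]
Compare 22 vs 23: take 22 from left. Merged: [4, 8, 8, 8, 12, 14, 22]
Append remaining from right: [23]. Merged: [4, 8, 8, 8, 12, 14, 22, 23]

Final merged array: [4, 8, 8, 8, 12, 14, 22, 23]
Total comparisons: 7

The merged array is [4, 8, 8, 8, 12, 14, 22, 23], requiring 7 comparisons. The merge step runs in O(n) time where n is the total number of elements.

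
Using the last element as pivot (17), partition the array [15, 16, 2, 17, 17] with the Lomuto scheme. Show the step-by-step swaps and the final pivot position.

Lomuto partition with pivot = 17:

Initial array: [15, 16, 2, 17, 17]

arr[0]=15 <= 17: swap with position 0, array becomes [15, 16, 2, 17, 17]
arr[1]=16 <= 17: swap with position 1, array becomes [15, 16, 2, 17, 17]
arr[2]=2 <= 17: swap with position 2, array becomes [15, 16, 2, 17, 17]
arr[3]=17 <= 17: swap with position 3, array becomes [15, 16, 2, 17, 17]

Place pivot at position 4: [15, 16, 2, 17, 17]
Pivot position: 4

After partitioning with pivot 17, the array becomes [15, 16, 2, 17, 17]. The pivot is placed at index 4. All elements to the left of the pivot are <= 17, and all elements to the right are > 17.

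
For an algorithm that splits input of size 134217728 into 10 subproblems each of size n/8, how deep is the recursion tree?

For divide and conquer with division factor 8:

Problem sizes at each level:
Level 0: 134217728
Level 1: 16777216
Level 2: 2097152
Level 3: 262144
Level 4: 32768
Level 5: 4096
Level 6: 512
Level 7: 64
Level 8: 8
Level 9: 1

The root is level 0 and the size-1 base case is level 9 (the tree spans levels 0 through 9, i.e. 10 levels counting the root), so the depth is the number of divisions: log_8(134217728) = 9

The recursion tree depth is log_8(134217728) = 9. At each level, the problem size is divided by 8, so it takes 9 divisions to reduce to a base case of size 1. The algorithm makes 10 recursive calls at each level.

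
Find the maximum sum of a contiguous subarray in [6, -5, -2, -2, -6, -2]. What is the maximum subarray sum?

Using Kadane's algorithm on [6, -5, -2, -2, -6, -2]:

Scanning through the array:
Position 1 (value -5): max_ending_here = 1, max_so_far = 6
Position 2 (value -2): max_ending_here = -1, max_so_far = 6
Position 3 (value -2): max_ending_here = -2, max_so_far = 6
Position 4 (value -6): max_ending_here = -6, max_so_far = 6
Position 5 (value -2): max_ending_here = -2, max_so_far = 6

Maximum subarray: [6]
Maximum sum: 6

The maximum subarray is [6] with sum 6. This subarray runs from index 0 to index 0.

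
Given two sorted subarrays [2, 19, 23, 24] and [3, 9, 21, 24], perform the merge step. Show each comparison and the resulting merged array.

Merging process:

Compare 2 vs 3: take 2 from left. Merged: [2]
Compare 19 vs 3: take 3 from right. Merged: [2, 3]
Compare 19 vs 9: take 9 from right. Merged: [2, 3, 9]
Compare 19 vs 21: take 19 from left. Merged: [2, 3, 9, 19]
Compare 23 vs 21: take 21 from right. Merged: [2, 3, 9, 19, 21]
Compare 23 vs 24: take 23 from left. Merged: [2, 3, 9, 19, 21, 23]
Compare 24 vs 24: take 24 from left. Merged: [2, 3, 9, 19, 21, 23, 24]
Append remaining from right: [24]. Merged: [2, 3, 9, 19, 21, 23, 24, 24]

Final merged array: [2, 3, 9, 19, 21, 23, 24, 24]
Total comparisons: 7

The merged array is [2, 3, 9, 19, 21, 23, 24, 24], requiring 7 comparisons. The merge step runs in O(n) time where n is the total number of elements.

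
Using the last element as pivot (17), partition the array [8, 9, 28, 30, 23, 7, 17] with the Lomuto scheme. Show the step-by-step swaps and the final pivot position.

Lomuto partition with pivot = 17:

Initial array: [8, 9, 28, 30, 23, 7, 17]

arr[0]=8 <= 17: swap with position 0, array becomes [8, 9, 28, 30, 23, 7, 17]
arr[1]=9 <= 17: swap with position 1, array becomes [8, 9, 28, 30, 23, 7, 17]
arr[2]=28 > 17: no swap
arr[3]=30 > 17: no swap
arr[4]=23 > 17: no swap
arr[5]=7 <= 17: swap with position 2, array becomes [8, 9, 7, 30, 23, 28, 17]

Place pivot at position 3: [8, 9, 7, 17, 23, 28, 30]
Pivot position: 3

After partitioning with pivot 17, the array becomes [8, 9, 7, 17, 23, 28, 30]. The pivot is placed at index 3. All elements to the left of the pivot are <= 17, and all elements to the right are > 17.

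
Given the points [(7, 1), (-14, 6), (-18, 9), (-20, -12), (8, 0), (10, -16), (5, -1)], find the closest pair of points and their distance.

Computing all pairwise distances among 7 points:

d((7, 1), (-14, 6)) = 21.587
d((7, 1), (-18, 9)) = 26.2488
d((7, 1), (-20, -12)) = 29.9666
d((7, 1), (8, 0)) = 1.4142 <-- minimum
d((7, 1), (10, -16)) = 17.2627
d((7, 1), (5, -1)) = 2.8284
d((-14, 6), (-18, 9)) = 5.0
d((-14, 6), (-20, -12)) = 18.9737
d((-14, 6), (8, 0)) = 22.8035
d((-14, 6), (10, -16)) = 32.5576
d((-14, 6), (5, -1)) = 20.2485
d((-18, 9), (-20, -12)) = 21.095
d((-18, 9), (8, 0)) = 27.5136
d((-18, 9), (10, -16)) = 37.5366
d((-18, 9), (5, -1)) = 25.0799
d((-20, -12), (8, 0)) = 30.4631
d((-20, -12), (10, -16)) = 30.2655
d((-20, -12), (5, -1)) = 27.313
d((8, 0), (10, -16)) = 16.1245
d((8, 0), (5, -1)) = 3.1623
d((10, -16), (5, -1)) = 15.8114

Closest pair: (7, 1) and (8, 0) with distance 1.4142

The closest pair is (7, 1) and (8, 0) with Euclidean distance 1.4142. For 7 points, brute-force pairwise comparison is shown above. For large n, the divide-and-conquer algorithm (sort by x, recurse on halves, check the dividing strip) achieves O(n log n).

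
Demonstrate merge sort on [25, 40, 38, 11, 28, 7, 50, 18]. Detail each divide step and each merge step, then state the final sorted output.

Merge sort trace:

Split: [25, 40, 38, 11, 28, 7, 50, 18] -> [25, 40, 38, 11] and [28, 7, 50, 18]
  Split: [25, 40, 38, 11] -> [25, 40] and [38, 11]
    Split: [25, 40] -> [25] and [40]
    Merge: [25] + [40] -> [25, 40]
    Split: [38, 11] -> [38] and [11]
    Merge: [38] + [11] -> [11, 38]
  Merge: [25, 40] + [11, 38] -> [11, 25, 38, 40]
  Split: [28, 7, 50, 18] -> [28, 7] and [50, 18]
    Split: [28, 7] -> [28] and [7]
    Merge: [28] + [7] -> [7, 28]
    Split: [50, 18] -> [50] and [18]
    Merge: [50] + [18] -> [18, 50]
  Merge: [7, 28] + [18, 50] -> [7, 18, 28, 50]
Merge: [11, 25, 38, 40] + [7, 18, 28, 50] -> [7, 11, 18, 25, 28, 38, 40, 50]

Final sorted array: [7, 11, 18, 25, 28, 38, 40, 50]

The merge sort proceeds by recursively splitting the array and merging sorted halves.
After all merges, the sorted array is [7, 11, 18, 25, 28, 38, 40, 50].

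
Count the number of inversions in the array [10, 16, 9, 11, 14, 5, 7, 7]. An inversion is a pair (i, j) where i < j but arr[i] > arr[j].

Finding inversions in [10, 16, 9, 11, 14, 5, 7, 7]:

(0, 2): arr[0]=10 > arr[2]=9
(0, 5): arr[0]=10 > arr[5]=5
(0, 6): arr[0]=10 > arr[6]=7
(0, 7): arr[0]=10 > arr[7]=7
(1, 2): arr[1]=16 > arr[2]=9
(1, 3): arr[1]=16 > arr[3]=11
(1, 4): arr[1]=16 > arr[4]=14
(1, 5): arr[1]=16 > arr[5]=5
(1, 6): arr[1]=16 > arr[6]=7
(1, 7): arr[1]=16 > arr[7]=7
(2, 5): arr[2]=9 > arr[5]=5
(2, 6): arr[2]=9 > arr[6]=7
(2, 7): arr[2]=9 > arr[7]=7
(3, 5): arr[3]=11 > arr[5]=5
(3, 6): arr[3]=11 > arr[6]=7
(3, 7): arr[3]=11 > arr[7]=7
(4, 5): arr[4]=14 > arr[5]=5
(4, 6): arr[4]=14 > arr[6]=7
(4, 7): arr[4]=14 > arr[7]=7

Total inversions: 19

The array has 19 inversion(s): (0,2), (0,5), (0,6), (0,7), (1,2), (1,3), (1,4), (1,5), (1,6), (1,7), (2,5), (2,6), (2,7), (3,5), (3,6), (3,7), (4,5), (4,6), (4,7). Each pair (i,j) satisfies i < j and arr[i] > arr[j].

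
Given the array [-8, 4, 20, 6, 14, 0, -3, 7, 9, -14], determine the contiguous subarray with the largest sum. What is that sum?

Using Kadane's algorithm on [-8, 4, 20, 6, 14, 0, -3, 7, 9, -14]:

Scanning through the array:
Position 1 (value 4): max_ending_here = 4, max_so_far = 4
Position 2 (value 20): max_ending_here = 24, max_so_far = 24
Position 3 (value 6): max_ending_here = 30, max_so_far = 30
Position 4 (value 14): max_ending_here = 44, max_so_far = 44
Position 5 (value 0): max_ending_here = 44, max_so_far = 44
Position 6 (value -3): max_ending_here = 41, max_so_far = 44
Position 7 (value 7): max_ending_here = 48, max_so_far = 48
Position 8 (value 9): max_ending_here = 57, max_so_far = 57
Position 9 (value -14): max_ending_here = 43, max_so_far = 57

Maximum subarray: [4, 20, 6, 14, 0, -3, 7, 9]
Maximum sum: 57

The maximum subarray is [4, 20, 6, 14, 0, -3, 7, 9] with sum 57. This subarray runs from index 1 to index 8.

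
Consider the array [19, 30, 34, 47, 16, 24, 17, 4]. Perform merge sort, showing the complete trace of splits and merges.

Merge sort trace:

Split: [19, 30, 34, 47, 16, 24, 17, 4] -> [19, 30, 34, 47] and [16, 24, 17, 4]
  Split: [19, 30, 34, 47] -> [19, 30] and [34, 47]
    Split: [19, 30] -> [19] and [30]
    Merge: [19] + [30] -> [19, 30]
    Split: [34, 47] -> [34] and [47]
    Merge: [34] + [47] -> [34, 47]
  Merge: [19, 30] + [34, 47] -> [19, 30, 34, 47]
  Split: [16, 24, 17, 4] -> [16, 24] and [17, 4]
    Split: [16, 24] -> [16] and [24]
    Merge: [16] + [24] -> [16, 24]
    Split: [17, 4] -> [17] and [4]
    Merge: [17] + [4] -> [4, 17]
  Merge: [16, 24] + [4, 17] -> [4, 16, 17, 24]
Merge: [19, 30, 34, 47] + [4, 16, 17, 24] -> [4, 16, 17, 19, 24, 30, 34, 47]

Final sorted array: [4, 16, 17, 19, 24, 30, 34, 47]

The merge sort proceeds by recursively splitting the array and merging sorted halves.
After all merges, the sorted array is [4, 16, 17, 19, 24, 30, 34, 47].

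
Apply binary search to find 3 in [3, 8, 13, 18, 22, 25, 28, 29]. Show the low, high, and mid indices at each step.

Binary search for 3 in [3, 8, 13, 18, 22, 25, 28, 29]:

lo=0, hi=7, mid=3, arr[mid]=18 -> 18 > 3, search left half
lo=0, hi=2, mid=1, arr[mid]=8 -> 8 > 3, search left half
lo=0, hi=0, mid=0, arr[mid]=3 -> Found target at index 0!

Binary search finds 3 at index 0 after 3 comparisons. The search repeatedly halves the search space by comparing with the middle element.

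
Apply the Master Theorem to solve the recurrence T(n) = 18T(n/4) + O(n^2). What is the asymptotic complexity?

Master Theorem for T(n) = 18T(n/4) + O(n^2):

a = 18, b = 4, c = 2
log_b(a) = log_4(18) = 2.0850

Case 1: c = 2 < log_4(18) = 2.0850
T(n) = O(n^(log_4 18))

For T(n) = 18T(n/4) + O(n^2): log_4(18) = 2.0850. This is Case 1 of the Master Theorem (c < log_b(a), work dominated by leaves), giving O(n^(log_4 18)).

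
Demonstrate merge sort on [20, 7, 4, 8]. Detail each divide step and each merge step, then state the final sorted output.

Merge sort trace:

Split: [20, 7, 4, 8] -> [20, 7] and [4, 8]
  Split: [20, 7] -> [20] and [7]
  Merge: [20] + [7] -> [7, 20]
  Split: [4, 8] -> [4] and [8]
  Merge: [4] + [8] -> [4, 8]
Merge: [7, 20] + [4, 8] -> [4, 7, 8, 20]

Final sorted array: [4, 7, 8, 20]

The merge sort proceeds by recursively splitting the array and merging sorted halves.
After all merges, the sorted array is [4, 7, 8, 20].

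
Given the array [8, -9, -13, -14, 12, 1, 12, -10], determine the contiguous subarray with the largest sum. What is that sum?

Using Kadane's algorithm on [8, -9, -13, -14, 12, 1, 12, -10]:

Scanning through the array:
Position 1 (value -9): max_ending_here = -1, max_so_far = 8
Position 2 (value -13): max_ending_here = -13, max_so_far = 8
Position 3 (value -14): max_ending_here = -14, max_so_far = 8
Position 4 (value 12): max_ending_here = 12, max_so_far = 12
Position 5 (value 1): max_ending_here = 13, max_so_far = 13
Position 6 (value 12): max_ending_here = 25, max_so_far = 25
Position 7 (value -10): max_ending_here = 15, max_so_far = 25

Maximum subarray: [12, 1, 12]
Maximum sum: 25

The maximum subarray is [12, 1, 12] with sum 25. This subarray runs from index 4 to index 6.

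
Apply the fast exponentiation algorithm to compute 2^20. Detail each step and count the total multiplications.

Computing 2^20 by squaring (build up from 2^1; each line after the first costs one multiplication):

2^1 = 2
2^2 = (2^1)^2 = 2^2 = 4
2^4 = (2^2)^2 = 4^2 = 16
2^5 = 2 * 2^4 = 2 * 16 = 32
2^10 = (2^5)^2 = 32^2 = 1024
2^20 = (2^10)^2 = 1024^2 = 1048576

Result: 1048576
Multiplications needed: 5 (5 lines after 2^1)

2^20 = 1048576. Using exponentiation by squaring, this requires 5 multiplications. The key idea: if the exponent is even, square the half-power; if odd, multiply by the base once.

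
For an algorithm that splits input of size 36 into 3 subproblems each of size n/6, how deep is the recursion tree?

For divide and conquer with division factor 6:

Problem sizes at each level:
Level 0: 36
Level 1: 6
Level 2: 1

The root is level 0 and the size-1 base case is level 2 (the tree spans levels 0 through 2, i.e. 3 levels counting the root), so the depth is the number of divisions: log_6(36) = 2

The recursion tree depth is log_6(36) = 2. At each level, the problem size is divided by 6, so it takes 2 divisions to reduce to a base case of size 1. The algorithm makes 3 recursive calls at each level.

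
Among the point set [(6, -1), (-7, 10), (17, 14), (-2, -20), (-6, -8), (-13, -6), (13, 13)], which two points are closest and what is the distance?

Computing all pairwise distances among 7 points:

d((6, -1), (-7, 10)) = 17.0294
d((6, -1), (17, 14)) = 18.6011
d((6, -1), (-2, -20)) = 20.6155
d((6, -1), (-6, -8)) = 13.8924
d((6, -1), (-13, -6)) = 19.6469
d((6, -1), (13, 13)) = 15.6525
d((-7, 10), (17, 14)) = 24.3311
d((-7, 10), (-2, -20)) = 30.4138
d((-7, 10), (-6, -8)) = 18.0278
d((-7, 10), (-13, -6)) = 17.088
d((-7, 10), (13, 13)) = 20.2237
d((17, 14), (-2, -20)) = 38.9487
d((17, 14), (-6, -8)) = 31.8277
d((17, 14), (-13, -6)) = 36.0555
d((17, 14), (13, 13)) = 4.1231 <-- minimum
d((-2, -20), (-6, -8)) = 12.6491
d((-2, -20), (-13, -6)) = 17.8045
d((-2, -20), (13, 13)) = 36.2491
d((-6, -8), (-13, -6)) = 7.2801
d((-6, -8), (13, 13)) = 28.3196
d((-13, -6), (13, 13)) = 32.2025

Closest pair: (17, 14) and (13, 13) with distance 4.1231

The closest pair is (17, 14) and (13, 13) with Euclidean distance 4.1231. For 7 points, brute-force pairwise comparison is shown above. For large n, the divide-and-conquer algorithm (sort by x, recurse on halves, check the dividing strip) achieves O(n log n).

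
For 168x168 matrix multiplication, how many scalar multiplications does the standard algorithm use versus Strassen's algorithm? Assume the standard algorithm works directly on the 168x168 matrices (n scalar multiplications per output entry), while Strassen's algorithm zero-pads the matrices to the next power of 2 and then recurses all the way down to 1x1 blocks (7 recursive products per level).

Matrix multiplication for 168x168 matrices:

Strassen's algorithm requires power-of-2 dimensions. Pad 168x168 to 256x256 (next power of 2).

Standard algorithm: 168^3 = 4741632 multiplications
Strassen's algorithm: 7^(log2(256)) = 7^8 = 5764801 multiplications
Difference: 4741632 - 5764801 = -1023169 (Strassen uses MORE here due to padding overhead — for small or just-over-power-of-2 n, padding can outweigh the per-level savings)

Standard: 4741632 multiplications (168^3). Strassen: 5764801 multiplications (7^8, after padding to 256x256). Strassen reduces 8 recursive multiplications to 7 at each level.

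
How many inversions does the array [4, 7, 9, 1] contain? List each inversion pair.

Finding inversions in [4, 7, 9, 1]:

(0, 3): arr[0]=4 > arr[3]=1
(1, 3): arr[1]=7 > arr[3]=1
(2, 3): arr[2]=9 > arr[3]=1

Total inversions: 3

The array has 3 inversion(s): (0,3), (1,3), (2,3). Each pair (i,j) satisfies i < j and arr[i] > arr[j].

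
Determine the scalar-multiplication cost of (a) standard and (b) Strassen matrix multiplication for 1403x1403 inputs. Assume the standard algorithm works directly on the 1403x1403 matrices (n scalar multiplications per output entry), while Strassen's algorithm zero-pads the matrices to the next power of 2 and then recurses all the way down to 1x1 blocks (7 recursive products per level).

Matrix multiplication for 1403x1403 matrices:

Strassen's algorithm requires power-of-2 dimensions. Pad 1403x1403 to 2048x2048 (next power of 2).

Standard algorithm: 1403^3 = 2761677827 multiplications
Strassen's algorithm: 7^(log2(2048)) = 7^11 = 1977326743 multiplications
Savings: 2761677827 - 1977326743 = 784351084 multiplications

Standard: 2761677827 multiplications (1403^3). Strassen: 1977326743 multiplications (7^11, after padding to 2048x2048). Strassen reduces 8 recursive multiplications to 7 at each level.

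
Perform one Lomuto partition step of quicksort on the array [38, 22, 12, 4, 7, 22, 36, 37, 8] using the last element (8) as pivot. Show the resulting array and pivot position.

Lomuto partition with pivot = 8:

Initial array: [38, 22, 12, 4, 7, 22, 36, 37, 8]

arr[0]=38 > 8: no swap
arr[1]=22 > 8: no swap
arr[2]=12 > 8: no swap
arr[3]=4 <= 8: swap with position 0, array becomes [4, 22, 12, 38, 7, 22, 36, 37, 8]
arr[4]=7 <= 8: swap with position 1, array becomes [4, 7, 12, 38, 22, 22, 36, 37, 8]
arr[5]=22 > 8: no swap
arr[6]=36 > 8: no swap
arr[7]=37 > 8: no swap

Place pivot at position 2: [4, 7, 8, 38, 22, 22, 36, 37, 12]
Pivot position: 2

After partitioning with pivot 8, the array becomes [4, 7, 8, 38, 22, 22, 36, 37, 12]. The pivot is placed at index 2. All elements to the left of the pivot are <= 8, and all elements to the right are > 8.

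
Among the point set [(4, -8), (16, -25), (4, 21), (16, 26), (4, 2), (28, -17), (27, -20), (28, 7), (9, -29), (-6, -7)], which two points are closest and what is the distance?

Computing all pairwise distances among 10 points:

d((4, -8), (16, -25)) = 20.8087
d((4, -8), (4, 21)) = 29.0
d((4, -8), (16, 26)) = 36.0555
d((4, -8), (4, 2)) = 10.0
d((4, -8), (28, -17)) = 25.632
d((4, -8), (27, -20)) = 25.9422
d((4, -8), (28, 7)) = 28.3019
d((4, -8), (9, -29)) = 21.587
d((4, -8), (-6, -7)) = 10.0499
d((16, -25), (4, 21)) = 47.5395
d((16, -25), (16, 26)) = 51.0
d((16, -25), (4, 2)) = 29.5466
d((16, -25), (28, -17)) = 14.4222
d((16, -25), (27, -20)) = 12.083
d((16, -25), (28, 7)) = 34.176
d((16, -25), (9, -29)) = 8.0623
d((16, -25), (-6, -7)) = 28.4253
d((4, 21), (16, 26)) = 13.0
d((4, 21), (4, 2)) = 19.0
d((4, 21), (28, -17)) = 44.9444
d((4, 21), (27, -20)) = 47.0106
d((4, 21), (28, 7)) = 27.7849
d((4, 21), (9, -29)) = 50.2494
d((4, 21), (-6, -7)) = 29.7321
d((16, 26), (4, 2)) = 26.8328
d((16, 26), (28, -17)) = 44.643
d((16, 26), (27, -20)) = 47.2969
d((16, 26), (28, 7)) = 22.4722
d((16, 26), (9, -29)) = 55.4437
d((16, 26), (-6, -7)) = 39.6611
d((4, 2), (28, -17)) = 30.6105
d((4, 2), (27, -20)) = 31.8277
d((4, 2), (28, 7)) = 24.5153
d((4, 2), (9, -29)) = 31.4006
d((4, 2), (-6, -7)) = 13.4536
d((28, -17), (27, -20)) = 3.1623 <-- minimum
d((28, -17), (28, 7)) = 24.0
d((28, -17), (9, -29)) = 22.4722
d((28, -17), (-6, -7)) = 35.4401
d((27, -20), (28, 7)) = 27.0185
d((27, -20), (9, -29)) = 20.1246
d((27, -20), (-6, -7)) = 35.4683
d((28, 7), (9, -29)) = 40.7063
d((28, 7), (-6, -7)) = 36.7696
d((9, -29), (-6, -7)) = 26.6271

Closest pair: (28, -17) and (27, -20) with distance 3.1623

The closest pair is (28, -17) and (27, -20) with Euclidean distance 3.1623. For 10 points, brute-force pairwise comparison is shown above. For large n, the divide-and-conquer algorithm (sort by x, recurse on halves, check the dividing strip) achieves O(n log n).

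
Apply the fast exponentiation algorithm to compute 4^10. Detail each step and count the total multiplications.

Computing 4^10 by squaring (build up from 4^1; each line after the first costs one multiplication):

4^1 = 4
4^2 = (4^1)^2 = 4^2 = 16
4^4 = (4^2)^2 = 16^2 = 256
4^5 = 4 * 4^4 = 4 * 256 = 1024
4^10 = (4^5)^2 = 1024^2 = 1048576

Result: 1048576
Multiplications needed: 4 (4 lines after 4^1)

4^10 = 1048576. Using exponentiation by squaring, this requires 4 multiplications. The key idea: if the exponent is even, square the half-power; if odd, multiply by the base once.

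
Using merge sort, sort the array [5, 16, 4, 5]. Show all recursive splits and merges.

Merge sort trace:

Split: [5, 16, 4, 5] -> [5, 16] and [4, 5]
  Split: [5, 16] -> [5] and [16]
  Merge: [5] + [16] -> [5, 16]
  Split: [4, 5] -> [4] and [5]
  Merge: [4] + [5] -> [4, 5]
Merge: [5, 16] + [4, 5] -> [4, 5, 5, 16]

Final sorted array: [4, 5, 5, 16]

The merge sort proceeds by recursively splitting the array and merging sorted halves.
After all merges, the sorted array is [4, 5, 5, 16].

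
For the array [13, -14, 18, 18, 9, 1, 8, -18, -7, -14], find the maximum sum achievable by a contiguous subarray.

Using Kadane's algorithm on [13, -14, 18, 18, 9, 1, 8, -18, -7, -14]:

Scanning through the array:
Position 1 (value -14): max_ending_here = -1, max_so_far = 13
Position 2 (value 18): max_ending_here = 18, max_so_far = 18
Position 3 (value 18): max_ending_here = 36, max_so_far = 36
Position 4 (value 9): max_ending_here = 45, max_so_far = 45
Position 5 (value 1): max_ending_here = 46, max_so_far = 46
Position 6 (value 8): max_ending_here = 54, max_so_far = 54
Position 7 (value -18): max_ending_here = 36, max_so_far = 54
Position 8 (value -7): max_ending_here = 29, max_so_far = 54
Position 9 (value -14): max_ending_here = 15, max_so_far = 54

Maximum subarray: [18, 18, 9, 1, 8]
Maximum sum: 54

The maximum subarray is [18, 18, 9, 1, 8] with sum 54. This subarray runs from index 2 to index 6.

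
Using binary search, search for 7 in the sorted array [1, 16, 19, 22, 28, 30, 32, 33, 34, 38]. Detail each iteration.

Binary search for 7 in [1, 16, 19, 22, 28, 30, 32, 33, 34, 38]:

lo=0, hi=9, mid=4, arr[mid]=28 -> 28 > 7, search left half
lo=0, hi=3, mid=1, arr[mid]=16 -> 16 > 7, search left half
lo=0, hi=0, mid=0, arr[mid]=1 -> 1 < 7, search right half
lo=1 > hi=0, target 7 not found

Binary search determines that 7 is not in the array after 3 comparisons. The search space was exhausted without finding the target.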